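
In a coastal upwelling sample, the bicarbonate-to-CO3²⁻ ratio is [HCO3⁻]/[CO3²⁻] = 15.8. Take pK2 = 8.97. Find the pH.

pH = 7.77

From K2 = [H⁺][CO3²⁻]/[HCO3⁻]:  pH = pK2 − log₁₀([HCO3⁻]/[CO3²⁻])
log₁₀(15.8) = +1.199
pH = 8.97 − (+1.199) = 7.77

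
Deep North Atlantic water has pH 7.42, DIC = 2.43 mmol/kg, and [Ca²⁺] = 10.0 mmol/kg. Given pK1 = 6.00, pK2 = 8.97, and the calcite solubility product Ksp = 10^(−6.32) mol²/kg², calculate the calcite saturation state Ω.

α₂ = 1 / (1 + [H⁺]/K2 + [H⁺]²/(K1K2)) = 1 / (1 + 10^+1.55 + 10^+0.13)
   = 1 / (1 + 35.481 + 1.3490) = 1/37.830 = 0.02643
[CO3²⁻] = α₂ × DIC = 0.02643 × 2.43 = 0.06423 mmol/kg
Ksp = 10^(−6.32) = 4.786×10^-7
Ω = [Ca²⁺][CO3²⁻]/Ksp = (10.0×10^-3)(6.423×10^-5) / 4.786×10^-7 = 1.34

Ω = 1.34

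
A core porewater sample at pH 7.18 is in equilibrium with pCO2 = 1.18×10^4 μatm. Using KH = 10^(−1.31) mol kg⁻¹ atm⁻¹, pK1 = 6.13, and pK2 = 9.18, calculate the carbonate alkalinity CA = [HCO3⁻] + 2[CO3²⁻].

[CO2*] = KH · pCO2 = 10^(−1.31) × 1.18×10^4×10^-6 = 5.779×10^-4 mol/kg
α₀ = 1/(1 + K1/[H⁺] + K1K2/[H⁺]²) = 1/(1 + 10^+1.05 + 10^-0.95) = 0.08109
DIC = [CO2*]/α₀ = 5.779×10^-4 / 0.08109 = 7.127 mmol/kg
CA = (α₁ + 2α₂)·DIC = (0.9098 + 2×0.009098) × 7.127 = 6.61 mmol/kg

CA = 6.61 mmol/kg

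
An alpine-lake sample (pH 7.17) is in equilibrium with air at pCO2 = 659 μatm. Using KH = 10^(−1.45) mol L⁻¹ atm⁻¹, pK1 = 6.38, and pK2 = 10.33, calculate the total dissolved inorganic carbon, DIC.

DIC = 0.168 mmol/L

[CO2*] = KH · pCO2 = 10^(−1.45) × 659×10^-6 = 2.338×10^-5 mol/L
α₀ = 1/(1 + K1/[H⁺] + K1K2/[H⁺]²) = 1/(1 + 10^+0.79 + 10^-2.37) = 0.1395
DIC = [CO2*]/α₀ = 2.338×10^-5 / 0.1395 = 0.168 mmol/L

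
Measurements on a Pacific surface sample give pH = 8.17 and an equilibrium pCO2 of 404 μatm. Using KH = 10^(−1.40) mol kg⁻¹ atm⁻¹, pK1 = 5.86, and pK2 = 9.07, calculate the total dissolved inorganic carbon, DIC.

[CO2*] = KH · pCO2 = 10^(−1.40) × 404×10^-6 = 1.608×10^-5 mol/kg
α₀ = 1/(1 + K1/[H⁺] + K1K2/[H⁺]²) = 1/(1 + 10^+2.31 + 10^+1.41) = 0.004331
DIC = [CO2*]/α₀ = 1.608×10^-5 / 0.004331 = 3.71 mmol/kg

DIC = 3.71 mmol/kg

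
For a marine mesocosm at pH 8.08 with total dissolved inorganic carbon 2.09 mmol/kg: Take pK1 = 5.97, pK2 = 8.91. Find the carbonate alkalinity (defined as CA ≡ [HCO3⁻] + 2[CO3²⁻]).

CA = [HCO3⁻] + 2[CO3²⁻] = (α₁ + 2α₂)·DIC
At pH 8.08: [H⁺]/K1 = 10^-2.11 = 0.0077625, K2/[H⁺] = 10^-0.83 = 0.14791
α₁ = 1/(1 + 0.0077625 + 0.14791) = 1/1.1557 = 0.8653; α₂ = α₁·K2/[H⁺] = 0.1280
α₁ + 2α₂ = 1.1213
CA = 1.1213 × 2.09 = 2.34 mmol/kg

CA = 2.34 mmol/kg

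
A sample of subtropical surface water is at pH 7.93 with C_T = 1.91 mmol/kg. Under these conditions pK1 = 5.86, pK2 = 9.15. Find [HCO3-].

α₁ = 1 / (1 + [H⁺]/K1 + K2/[H⁺]) = 1 / (1 + 10^-2.07 + 10^-1.22)
   = 1 / (1 + 0.0085114 + 0.060256) = 1/1.0688 = 0.9357
[HCO3⁻] = α₁ × DIC = 0.9357 × 1.91 = 1.79 mmol/kg

[HCO3⁻] = 1.79 mmol/kg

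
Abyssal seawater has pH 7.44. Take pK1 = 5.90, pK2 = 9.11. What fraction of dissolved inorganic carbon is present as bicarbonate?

α₁ = 1 / (1 + [H⁺]/K1 + K2/[H⁺]) = 1 / (1 + 10^-1.54 + 10^-1.67)
   = 1 / (1 + 0.028840 + 0.021380) = 1/1.0502 = 0.9522

α₁ = 0.952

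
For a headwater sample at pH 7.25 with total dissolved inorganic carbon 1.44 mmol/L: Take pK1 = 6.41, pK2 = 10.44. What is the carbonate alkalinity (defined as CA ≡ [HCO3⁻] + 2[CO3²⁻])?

CA = [HCO3⁻] + 2[CO3²⁻] = (α₁ + 2α₂)·DIC
At pH 7.25: [H⁺]/K1 = 10^-0.84 = 0.14454, K2/[H⁺] = 10^-3.19 = 0.00064565
α₁ = 1/(1 + 0.14454 + 0.00064565) = 1/1.1452 = 0.8732; α₂ = α₁·K2/[H⁺] = 0.0005638
α₁ + 2α₂ = 0.8743
CA = 0.8743 × 1.44 = 1.26 mmol/L

CA = 1.26 mmol/L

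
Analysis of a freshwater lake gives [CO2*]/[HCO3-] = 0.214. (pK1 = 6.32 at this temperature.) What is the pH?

pH = 6.99

From K1 = [H⁺][HCO3-]/[CO2*]:  pH = pK1 − log₁₀([CO2*]/[HCO3-])
log₁₀(0.214) = -0.670
pH = 6.32 − (-0.670) = 6.99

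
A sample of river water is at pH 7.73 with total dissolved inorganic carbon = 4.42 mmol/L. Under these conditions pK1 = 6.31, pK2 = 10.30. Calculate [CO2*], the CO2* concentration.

[CO2*] = 0.161 mmol/L

α₀ = 1 / (1 + K1/[H⁺] + K1K2/[H⁺]²) = 1 / (1 + 10^+1.42 + 10^-1.15)
   = 1 / (1 + 26.303 + 0.070795) = 1/27.373 = 0.03653
[CO2*] = α₀ × DIC = 0.03653 × 4.42 = 0.161 mmol/L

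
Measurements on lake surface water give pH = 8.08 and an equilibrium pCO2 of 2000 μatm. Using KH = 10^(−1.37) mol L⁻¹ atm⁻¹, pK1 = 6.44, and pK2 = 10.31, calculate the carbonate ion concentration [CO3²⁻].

[CO3²⁻] = 0.0219 mmol/L

[CO2*] = KH · pCO2 = 10^(−1.37) × 2000×10^-6 = 8.532×10^-5 mol/L
α₀ = 1/(1 + K1/[H⁺] + K1K2/[H⁺]²) = 1/(1 + 10^+1.64 + 10^-0.59) = 0.02227
DIC = [CO2*]/α₀ = 8.532×10^-5 / 0.02227 = 3.831 mmol/L
[CO3²⁻] = α₂·DIC; α₂ = 0.005724, so [CO3²⁻] = 0.005724 × 3.831 = 0.0219 mmol/L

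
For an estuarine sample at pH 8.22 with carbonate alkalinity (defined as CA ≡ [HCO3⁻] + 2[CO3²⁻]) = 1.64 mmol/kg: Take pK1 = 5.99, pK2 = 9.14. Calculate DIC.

CA = [HCO3⁻] + 2[CO3²⁻] = (α₁ + 2α₂)·DIC
At pH 8.22: [H⁺]/K1 = 10^-2.23 = 0.0058884, K2/[H⁺] = 10^-0.92 = 0.12023
α₁ = 1/(1 + 0.0058884 + 0.12023) = 1/1.1261 = 0.8880; α₂ = α₁·K2/[H⁺] = 0.1068
α₁ + 2α₂ = 1.1015
DIC = CA / (α₁ + 2α₂) = 1.64 / 1.1015 = 1.49 mmol/kg

DIC = 1.49 mmol/kg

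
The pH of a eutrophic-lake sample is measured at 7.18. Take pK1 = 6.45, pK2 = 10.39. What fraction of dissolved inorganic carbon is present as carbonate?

α₂ = 1 / (1 + [H⁺]/K2 + [H⁺]²/(K1K2)) = 1 / (1 + 10^+3.21 + 10^+2.48)
   = 1 / (1 + 1621.8 + 302.00) = 1/1924.8 = 0.0005195

α₂ = 0.000520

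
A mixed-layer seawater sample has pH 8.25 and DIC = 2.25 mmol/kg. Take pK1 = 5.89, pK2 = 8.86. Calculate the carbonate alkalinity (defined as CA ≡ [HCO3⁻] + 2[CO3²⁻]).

CA = [HCO3⁻] + 2[CO3²⁻] = (α₁ + 2α₂)·DIC
At pH 8.25: [H⁺]/K1 = 10^-2.36 = 0.0043652, K2/[H⁺] = 10^-0.61 = 0.24547
α₁ = 1/(1 + 0.0043652 + 0.24547) = 1/1.2498 = 0.8001; α₂ = α₁·K2/[H⁺] = 0.1964
α₁ + 2α₂ = 1.1929
CA = 1.1929 × 2.25 = 2.68 mmol/kg

CA = 2.68 mmol/kg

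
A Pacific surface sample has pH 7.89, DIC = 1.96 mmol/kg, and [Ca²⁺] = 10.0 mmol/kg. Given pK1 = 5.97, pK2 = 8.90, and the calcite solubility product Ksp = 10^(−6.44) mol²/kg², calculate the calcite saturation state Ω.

α₂ = 1 / (1 + [H⁺]/K2 + [H⁺]²/(K1K2)) = 1 / (1 + 10^+1.01 + 10^-0.91)
   = 1 / (1 + 10.233 + 0.12303) = 1/11.356 = 0.08806
[CO3²⁻] = α₂ × DIC = 0.08806 × 1.96 = 0.1726 mmol/kg
Ksp = 10^(−6.44) = 3.631×10^-7
Ω = [Ca²⁺][CO3²⁻]/Ksp = (10.0×10^-3)(1.726×10^-4) / 3.631×10^-7 = 4.75

Ω = 4.75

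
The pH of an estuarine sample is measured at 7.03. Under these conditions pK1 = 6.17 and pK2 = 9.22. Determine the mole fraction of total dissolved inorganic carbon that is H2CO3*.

α₀ = 1 / (1 + K1/[H⁺] + K1K2/[H⁺]²) = 1 / (1 + 10^+0.86 + 10^-1.33)
   = 1 / (1 + 7.2444 + 0.046774) = 1/8.2911 = 0.1206

α₀ = 0.121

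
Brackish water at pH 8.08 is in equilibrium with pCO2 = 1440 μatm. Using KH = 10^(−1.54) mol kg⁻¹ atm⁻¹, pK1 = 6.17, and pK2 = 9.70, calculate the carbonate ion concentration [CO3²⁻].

[CO2*] = KH · pCO2 = 10^(−1.54) × 1440×10^-6 = 4.153×10^-5 mol/kg
α₀ = 1/(1 + K1/[H⁺] + K1K2/[H⁺]²) = 1/(1 + 10^+1.91 + 10^+0.29) = 0.01187
DIC = [CO2*]/α₀ = 4.153×10^-5 / 0.01187 = 3.498 mmol/kg
[CO3²⁻] = α₂·DIC; α₂ = 0.02315, so [CO3²⁻] = 0.02315 × 3.498 = 0.0810 mmol/kg

[CO3²⁻] = 0.0810 mmol/kg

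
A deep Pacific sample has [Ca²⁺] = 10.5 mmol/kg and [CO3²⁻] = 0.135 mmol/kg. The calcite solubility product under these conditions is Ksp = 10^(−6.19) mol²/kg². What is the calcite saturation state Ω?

Ω = 2.20

Ksp = 10^(−6.19) = 6.457×10^-7
Ω = [Ca²⁺][CO3²⁻]/Ksp = (10.5×10^-3)(0.135×10^-3) / 6.457×10^-7 = 2.20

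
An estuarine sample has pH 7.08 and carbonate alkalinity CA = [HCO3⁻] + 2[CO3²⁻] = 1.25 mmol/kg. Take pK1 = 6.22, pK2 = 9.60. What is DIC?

CA = [HCO3⁻] + 2[CO3²⁻] = (α₁ + 2α₂)·DIC
At pH 7.08: [H⁺]/K1 = 10^-0.86 = 0.13804, K2/[H⁺] = 10^-2.52 = 0.0030200
α₁ = 1/(1 + 0.13804 + 0.0030200) = 1/1.1411 = 0.8764; α₂ = α₁·K2/[H⁺] = 0.002647
α₁ + 2α₂ = 0.8817
DIC = CA / (α₁ + 2α₂) = 1.25 / 0.8817 = 1.42 mmol/kg

DIC = 1.42 mmol/kg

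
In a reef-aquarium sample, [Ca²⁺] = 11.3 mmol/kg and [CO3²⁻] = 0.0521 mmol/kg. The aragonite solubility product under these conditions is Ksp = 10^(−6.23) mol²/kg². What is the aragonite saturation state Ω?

Ω = 1.00

Ksp = 10^(−6.23) = 5.888×10^-7
Ω = [Ca²⁺][CO3²⁻]/Ksp = (11.3×10^-3)(0.0521×10^-3) / 5.888×10^-7 = 1.00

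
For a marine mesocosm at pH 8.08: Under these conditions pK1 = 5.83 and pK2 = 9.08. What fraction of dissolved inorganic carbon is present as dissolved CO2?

α₀ = 0.00509

α₀ = 1 / (1 + K1/[H⁺] + K1K2/[H⁺]²) = 1 / (1 + 10^+2.25 + 10^+1.25)
   = 1 / (1 + 177.83 + 17.783) = 1/196.61 = 0.005086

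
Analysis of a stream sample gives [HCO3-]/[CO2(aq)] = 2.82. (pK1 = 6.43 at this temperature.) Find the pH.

pH = 6.88

From K1 = [H⁺][HCO3-]/[CO2(aq)]:  pH = pK1 + log₁₀([HCO3-]/[CO2(aq)])
log₁₀(2.82) = +0.450
pH = 6.43 + (+0.450) = 6.88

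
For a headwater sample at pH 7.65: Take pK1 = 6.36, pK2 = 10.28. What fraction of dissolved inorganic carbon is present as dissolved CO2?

α₀ = 0.0487

α₀ = 1 / (1 + K1/[H⁺] + K1K2/[H⁺]²) = 1 / (1 + 10^+1.29 + 10^-1.34)
   = 1 / (1 + 19.498 + 0.045709) = 1/20.544 = 0.04868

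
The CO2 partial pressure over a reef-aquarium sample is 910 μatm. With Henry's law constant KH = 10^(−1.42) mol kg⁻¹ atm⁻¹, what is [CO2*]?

KH = 10^(−1.42) = 3.802×10^-2 mol kg⁻¹ atm⁻¹
[CO2*] = KH · pCO2 = 3.802×10^-2 × 910×10^-6 atm = 3.46×10^-5 mol/kg

[CO2*] = 34.6 μmol/kg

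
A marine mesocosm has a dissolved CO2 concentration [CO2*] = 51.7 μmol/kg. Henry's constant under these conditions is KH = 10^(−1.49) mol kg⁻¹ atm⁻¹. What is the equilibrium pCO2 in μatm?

pCO2 = 1600 μatm

KH = 10^(−1.49) = 3.236×10^-2 mol kg⁻¹ atm⁻¹
pCO2 = [CO2*]/KH = 51.7×10^-6 / 3.236×10^-2 = 1.60×10^-3 atm = 1600 μatm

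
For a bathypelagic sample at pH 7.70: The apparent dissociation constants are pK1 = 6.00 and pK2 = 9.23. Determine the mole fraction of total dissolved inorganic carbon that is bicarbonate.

α₁ = 1 / (1 + [H⁺]/K1 + K2/[H⁺]) = 1 / (1 + 10^-1.70 + 10^-1.53)
   = 1 / (1 + 0.019953 + 0.029512) = 1/1.0495 = 0.9529

α₁ = 0.953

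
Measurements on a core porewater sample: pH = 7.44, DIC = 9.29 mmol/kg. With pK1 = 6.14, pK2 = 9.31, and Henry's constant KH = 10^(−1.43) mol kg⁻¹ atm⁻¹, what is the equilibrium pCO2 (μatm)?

α₀ = 1 / (1 + K1/[H⁺] + K1K2/[H⁺]²) = 1 / (1 + 10^+1.30 + 10^-0.57)
   = 1 / (1 + 19.953 + 0.26915) = 1/21.222 = 0.04712
[CO2*] = α₀ × DIC = 0.04712 × 9.29 = 0.4378 mmol/kg
pCO2 = [CO2*]/KH = 4.378×10^-4 / 3.715×10^-2 = 1.18×10^4 μatm

pCO2 = 1.18×10^4 μatm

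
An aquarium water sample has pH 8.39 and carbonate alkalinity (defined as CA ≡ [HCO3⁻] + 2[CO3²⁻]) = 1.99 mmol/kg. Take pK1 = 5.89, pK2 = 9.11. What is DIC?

CA = [HCO3⁻] + 2[CO3²⁻] = (α₁ + 2α₂)·DIC
At pH 8.39: [H⁺]/K1 = 10^-2.50 = 0.0031623, K2/[H⁺] = 10^-0.72 = 0.19055
α₁ = 1/(1 + 0.0031623 + 0.19055) = 1/1.1937 = 0.8377; α₂ = α₁·K2/[H⁺] = 0.1596
α₁ + 2α₂ = 1.1570
DIC = CA / (α₁ + 2α₂) = 1.99 / 1.1570 = 1.72 mmol/kg

DIC = 1.72 mmol/kg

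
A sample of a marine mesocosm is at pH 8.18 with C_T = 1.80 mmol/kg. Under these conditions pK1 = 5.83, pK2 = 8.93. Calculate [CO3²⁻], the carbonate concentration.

α₂ = 1 / (1 + [H⁺]/K2 + [H⁺]²/(K1K2)) = 1 / (1 + 10^+0.75 + 10^-1.60)
   = 1 / (1 + 5.6234 + 0.025119) = 1/6.6485 = 0.1504
[CO3²⁻] = α₂ × DIC = 0.1504 × 1.80 = 0.271 mmol/kg

[CO3²⁻] = 0.271 mmol/kg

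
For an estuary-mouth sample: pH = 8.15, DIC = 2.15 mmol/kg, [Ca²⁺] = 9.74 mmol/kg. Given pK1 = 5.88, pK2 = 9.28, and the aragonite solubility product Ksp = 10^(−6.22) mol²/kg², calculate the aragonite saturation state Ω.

Ω = 2.39

α₂ = 1 / (1 + [H⁺]/K2 + [H⁺]²/(K1K2)) = 1 / (1 + 10^+1.13 + 10^-1.14)
   = 1 / (1 + 13.490 + 0.072444) = 1/14.562 = 0.06867
[CO3²⁻] = α₂ × DIC = 0.06867 × 2.15 = 0.1476 mmol/kg
Ksp = 10^(−6.22) = 6.026×10^-7
Ω = [Ca²⁺][CO3²⁻]/Ksp = (9.74×10^-3)(1.476×10^-4) / 6.026×10^-7 = 2.39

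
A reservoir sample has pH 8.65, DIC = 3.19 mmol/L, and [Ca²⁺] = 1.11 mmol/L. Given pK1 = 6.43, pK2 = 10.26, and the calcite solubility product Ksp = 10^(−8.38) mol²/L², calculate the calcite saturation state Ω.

Ω = 20.2

α₂ = 1 / (1 + [H⁺]/K2 + [H⁺]²/(K1K2)) = 1 / (1 + 10^+1.61 + 10^-0.61)
   = 1 / (1 + 40.738 + 0.24547) = 1/41.983 = 0.02382
[CO3²⁻] = α₂ × DIC = 0.02382 × 3.19 = 0.07598 mmol/L
Ksp = 10^(−8.38) = 4.169×10^-9
Ω = [Ca²⁺][CO3²⁻]/Ksp = (1.11×10^-3)(7.598×10^-5) / 4.169×10^-9 = 20.2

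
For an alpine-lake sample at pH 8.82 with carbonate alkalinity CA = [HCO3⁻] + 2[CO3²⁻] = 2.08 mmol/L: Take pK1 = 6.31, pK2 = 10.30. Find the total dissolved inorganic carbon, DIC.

CA = [HCO3⁻] + 2[CO3²⁻] = (α₁ + 2α₂)·DIC
At pH 8.82: [H⁺]/K1 = 10^-2.51 = 0.0030903, K2/[H⁺] = 10^-1.48 = 0.033113
α₁ = 1/(1 + 0.0030903 + 0.033113) = 1/1.0362 = 0.9651; α₂ = α₁·K2/[H⁺] = 0.03196
α₁ + 2α₂ = 1.0290
DIC = CA / (α₁ + 2α₂) = 2.08 / 1.0290 = 2.02 mmol/L

DIC = 2.02 mmol/L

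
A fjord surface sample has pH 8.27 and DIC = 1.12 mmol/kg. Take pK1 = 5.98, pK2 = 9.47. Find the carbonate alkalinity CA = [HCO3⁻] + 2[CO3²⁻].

CA = [HCO3⁻] + 2[CO3²⁻] = (α₁ + 2α₂)·DIC
At pH 8.27: [H⁺]/K1 = 10^-2.29 = 0.0051286, K2/[H⁺] = 10^-1.20 = 0.063096
α₁ = 1/(1 + 0.0051286 + 0.063096) = 1/1.0682 = 0.9361; α₂ = α₁·K2/[H⁺] = 0.05907
α₁ + 2α₂ = 1.0543
CA = 1.0543 × 1.12 = 1.18 mmol/kg

CA = 1.18 mmol/kg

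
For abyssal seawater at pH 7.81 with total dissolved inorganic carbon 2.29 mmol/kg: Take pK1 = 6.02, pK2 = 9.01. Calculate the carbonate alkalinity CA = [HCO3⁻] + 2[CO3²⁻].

CA = 2.39 mmol/kg

CA = [HCO3⁻] + 2[CO3²⁻] = (α₁ + 2α₂)·DIC
At pH 7.81: [H⁺]/K1 = 10^-1.79 = 0.016218, K2/[H⁺] = 10^-1.20 = 0.063096
α₁ = 1/(1 + 0.016218 + 0.063096) = 1/1.0793 = 0.9265; α₂ = α₁·K2/[H⁺] = 0.05846
α₁ + 2α₂ = 1.0434
CA = 1.0434 × 2.29 = 2.39 mmol/kg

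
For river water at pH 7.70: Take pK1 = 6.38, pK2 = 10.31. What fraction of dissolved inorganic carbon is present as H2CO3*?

α₀ = 0.0456

α₀ = 1 / (1 + K1/[H⁺] + K1K2/[H⁺]²) = 1 / (1 + 10^+1.32 + 10^-1.29)
   = 1 / (1 + 20.893 + 0.051286) = 1/21.944 = 0.04557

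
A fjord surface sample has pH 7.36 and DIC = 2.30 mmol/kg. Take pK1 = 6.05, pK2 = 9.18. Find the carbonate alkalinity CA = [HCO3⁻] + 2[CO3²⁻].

CA = 2.23 mmol/kg

CA = [HCO3⁻] + 2[CO3²⁻] = (α₁ + 2α₂)·DIC
At pH 7.36: [H⁺]/K1 = 10^-1.31 = 0.048978, K2/[H⁺] = 10^-1.82 = 0.015136
α₁ = 1/(1 + 0.048978 + 0.015136) = 1/1.0641 = 0.9397; α₂ = α₁·K2/[H⁺] = 0.01422
α₁ + 2α₂ = 0.9682
CA = 0.9682 × 2.30 = 2.23 mmol/kg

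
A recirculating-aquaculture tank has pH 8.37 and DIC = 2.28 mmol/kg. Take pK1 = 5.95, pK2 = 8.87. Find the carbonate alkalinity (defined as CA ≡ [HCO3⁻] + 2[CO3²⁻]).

CA = 2.82 mmol/kg

CA = [HCO3⁻] + 2[CO3²⁻] = (α₁ + 2α₂)·DIC
At pH 8.37: [H⁺]/K1 = 10^-2.42 = 0.0038019, K2/[H⁺] = 10^-0.50 = 0.31623
α₁ = 1/(1 + 0.0038019 + 0.31623) = 1/1.3200 = 0.7576; α₂ = α₁·K2/[H⁺] = 0.2396
α₁ + 2α₂ = 1.2367
CA = 1.2367 × 2.28 = 2.82 mmol/kg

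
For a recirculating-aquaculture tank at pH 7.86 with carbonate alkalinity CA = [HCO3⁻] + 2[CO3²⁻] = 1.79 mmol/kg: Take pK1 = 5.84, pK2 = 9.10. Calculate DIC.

DIC = 1.71 mmol/kg

CA = [HCO3⁻] + 2[CO3²⁻] = (α₁ + 2α₂)·DIC
At pH 7.86: [H⁺]/K1 = 10^-2.02 = 0.0095499, K2/[H⁺] = 10^-1.24 = 0.057544
α₁ = 1/(1 + 0.0095499 + 0.057544) = 1/1.0671 = 0.9371; α₂ = α₁·K2/[H⁺] = 0.05393
α₁ + 2α₂ = 1.0450
DIC = CA / (α₁ + 2α₂) = 1.79 / 1.0450 = 1.71 mmol/kg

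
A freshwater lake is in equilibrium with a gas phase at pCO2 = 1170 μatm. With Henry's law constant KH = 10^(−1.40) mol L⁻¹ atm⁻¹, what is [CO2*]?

[CO2*] = 46.6 μmol/L

KH = 10^(−1.40) = 3.981×10^-2 mol L⁻¹ atm⁻¹
[CO2*] = KH · pCO2 = 3.981×10^-2 × 1170×10^-6 atm = 4.66×10^-5 mol/L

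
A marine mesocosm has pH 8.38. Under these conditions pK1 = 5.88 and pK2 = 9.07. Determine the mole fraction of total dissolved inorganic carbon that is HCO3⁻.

α₁ = 0.828

α₁ = 1 / (1 + [H⁺]/K1 + K2/[H⁺]) = 1 / (1 + 10^-2.50 + 10^-0.69)
   = 1 / (1 + 0.0031623 + 0.20417) = 1/1.2073 = 0.8283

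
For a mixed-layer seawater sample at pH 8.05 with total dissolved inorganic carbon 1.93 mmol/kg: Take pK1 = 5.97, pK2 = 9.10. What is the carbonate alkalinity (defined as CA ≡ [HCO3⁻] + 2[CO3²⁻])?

CA = 2.07 mmol/kg

CA = [HCO3⁻] + 2[CO3²⁻] = (α₁ + 2α₂)·DIC
At pH 8.05: [H⁺]/K1 = 10^-2.08 = 0.0083176, K2/[H⁺] = 10^-1.05 = 0.089125
α₁ = 1/(1 + 0.0083176 + 0.089125) = 1/1.0974 = 0.9112; α₂ = α₁·K2/[H⁺] = 0.08121
α₁ + 2α₂ = 1.0736
CA = 1.0736 × 1.93 = 2.07 mmol/kg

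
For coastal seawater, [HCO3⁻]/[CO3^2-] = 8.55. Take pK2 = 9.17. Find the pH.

pH = 8.24

From K2 = [H⁺][CO3^2-]/[HCO3⁻]:  pH = pK2 − log₁₀([HCO3⁻]/[CO3^2-])
log₁₀(8.55) = +0.932
pH = 9.17 − (+0.932) = 8.24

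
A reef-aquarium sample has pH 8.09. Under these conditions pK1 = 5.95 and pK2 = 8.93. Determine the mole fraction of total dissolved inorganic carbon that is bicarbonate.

α₁ = 1 / (1 + [H⁺]/K1 + K2/[H⁺]) = 1 / (1 + 10^-2.14 + 10^-0.84)
   = 1 / (1 + 0.0072444 + 0.14454) = 1/1.1518 = 0.8682

α₁ = 0.868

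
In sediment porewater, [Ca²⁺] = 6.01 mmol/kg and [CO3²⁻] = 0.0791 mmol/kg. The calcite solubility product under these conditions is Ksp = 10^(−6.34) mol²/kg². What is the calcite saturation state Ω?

Ω = 1.04

Ksp = 10^(−6.34) = 4.571×10^-7
Ω = [Ca²⁺][CO3²⁻]/Ksp = (6.01×10^-3)(0.0791×10^-3) / 4.571×10^-7 = 1.04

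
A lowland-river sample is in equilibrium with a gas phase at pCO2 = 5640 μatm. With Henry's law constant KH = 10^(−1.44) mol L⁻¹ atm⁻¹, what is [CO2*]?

KH = 10^(−1.44) = 3.631×10^-2 mol L⁻¹ atm⁻¹
[CO2*] = KH · pCO2 = 3.631×10^-2 × 5640×10^-6 atm = 2.05×10^-4 mol/L

[CO2*] = 205 μmol/L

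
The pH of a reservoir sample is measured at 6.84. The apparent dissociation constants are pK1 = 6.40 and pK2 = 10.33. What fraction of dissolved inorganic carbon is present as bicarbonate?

α₁ = 1 / (1 + [H⁺]/K1 + K2/[H⁺]) = 1 / (1 + 10^-0.44 + 10^-3.49)
   = 1 / (1 + 0.36308 + 0.00032359) = 1/1.3634 = 0.7335

α₁ = 0.733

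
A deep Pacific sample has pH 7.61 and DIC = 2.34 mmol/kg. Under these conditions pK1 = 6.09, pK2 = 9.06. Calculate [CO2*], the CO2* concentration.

[CO2*] = 0.0663 mmol/kg

α₀ = 1 / (1 + K1/[H⁺] + K1K2/[H⁺]²) = 1 / (1 + 10^+1.52 + 10^+0.07)
   = 1 / (1 + 33.113 + 1.1749) = 1/35.288 = 0.02834
[CO2*] = α₀ × DIC = 0.02834 × 2.34 = 0.0663 mmol/kg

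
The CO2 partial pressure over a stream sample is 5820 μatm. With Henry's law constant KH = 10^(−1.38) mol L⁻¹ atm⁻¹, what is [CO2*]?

KH = 10^(−1.38) = 4.169×10^-2 mol L⁻¹ atm⁻¹
[CO2*] = KH · pCO2 = 4.169×10^-2 × 5820×10^-6 atm = 2.43×10^-4 mol/L

[CO2*] = 243 μmol/L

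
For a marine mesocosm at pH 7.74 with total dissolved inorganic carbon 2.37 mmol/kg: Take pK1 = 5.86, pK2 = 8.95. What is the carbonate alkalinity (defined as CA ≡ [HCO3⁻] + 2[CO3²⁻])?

CA = 2.48 mmol/kg

CA = [HCO3⁻] + 2[CO3²⁻] = (α₁ + 2α₂)·DIC
At pH 7.74: [H⁺]/K1 = 10^-1.88 = 0.013183, K2/[H⁺] = 10^-1.21 = 0.061660
α₁ = 1/(1 + 0.013183 + 0.061660) = 1/1.0748 = 0.9304; α₂ = α₁·K2/[H⁺] = 0.05737
α₁ + 2α₂ = 1.0451
CA = 1.0451 × 2.37 = 2.48 mmol/kg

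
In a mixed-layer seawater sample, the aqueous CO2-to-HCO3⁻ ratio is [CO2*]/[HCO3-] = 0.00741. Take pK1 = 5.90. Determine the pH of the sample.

pH = 8.03

From K1 = [H⁺][HCO3-]/[CO2*]:  pH = pK1 − log₁₀([CO2*]/[HCO3-])
log₁₀(0.00741) = -2.130
pH = 5.90 − (-2.130) = 8.03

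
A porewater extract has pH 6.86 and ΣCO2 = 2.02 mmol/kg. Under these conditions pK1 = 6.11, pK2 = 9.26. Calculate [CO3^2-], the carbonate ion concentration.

α₂ = 1 / (1 + [H⁺]/K2 + [H⁺]²/(K1K2)) = 1 / (1 + 10^+2.40 + 10^+1.65)
   = 1 / (1 + 251.19 + 44.668) = 1/296.86 = 0.003369
[CO3²⁻] = α₂ × DIC = 0.003369 × 2.02 = 0.00680 mmol/kg = 6.80 μmol/kg

[CO3²⁻] = 6.80 μmol/kg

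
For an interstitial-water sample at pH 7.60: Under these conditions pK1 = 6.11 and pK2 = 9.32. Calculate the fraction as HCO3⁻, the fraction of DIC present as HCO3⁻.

α₁ = 1 / (1 + [H⁺]/K1 + K2/[H⁺]) = 1 / (1 + 10^-1.49 + 10^-1.72)
   = 1 / (1 + 0.032359 + 0.019055) = 1/1.0514 = 0.9511

α₁ = 0.951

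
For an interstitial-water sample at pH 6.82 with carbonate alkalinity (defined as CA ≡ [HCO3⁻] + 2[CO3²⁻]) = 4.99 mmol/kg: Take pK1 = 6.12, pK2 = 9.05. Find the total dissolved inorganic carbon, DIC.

CA = [HCO3⁻] + 2[CO3²⁻] = (α₁ + 2α₂)·DIC
At pH 6.82: [H⁺]/K1 = 10^-0.70 = 0.19953, K2/[H⁺] = 10^-2.23 = 0.0058884
α₁ = 1/(1 + 0.19953 + 0.0058884) = 1/1.2054 = 0.8296; α₂ = α₁·K2/[H⁺] = 0.004885
α₁ + 2α₂ = 0.8394
DIC = CA / (α₁ + 2α₂) = 4.99 / 0.8394 = 5.95 mmol/kg

DIC = 5.95 mmol/kg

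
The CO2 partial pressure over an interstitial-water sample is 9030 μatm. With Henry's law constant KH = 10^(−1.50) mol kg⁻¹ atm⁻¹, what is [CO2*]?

KH = 10^(−1.50) = 3.162×10^-2 mol kg⁻¹ atm⁻¹
[CO2*] = KH · pCO2 = 3.162×10^-2 × 9030×10^-6 atm = 2.86×10^-4 mol/kg

[CO2*] = 286 μmol/kg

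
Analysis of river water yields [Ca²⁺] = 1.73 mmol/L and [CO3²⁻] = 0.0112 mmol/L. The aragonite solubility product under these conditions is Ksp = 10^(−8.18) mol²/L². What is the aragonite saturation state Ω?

Ksp = 10^(−8.18) = 6.607×10^-9
Ω = [Ca²⁺][CO3²⁻]/Ksp = (1.73×10^-3)(0.0112×10^-3) / 6.607×10^-9 = 2.93

Ω = 2.93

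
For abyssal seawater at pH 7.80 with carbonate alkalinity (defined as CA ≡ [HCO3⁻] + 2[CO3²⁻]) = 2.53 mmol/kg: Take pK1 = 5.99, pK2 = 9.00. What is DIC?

DIC = 2.42 mmol/kg

CA = [HCO3⁻] + 2[CO3²⁻] = (α₁ + 2α₂)·DIC
At pH 7.80: [H⁺]/K1 = 10^-1.81 = 0.015488, K2/[H⁺] = 10^-1.20 = 0.063096
α₁ = 1/(1 + 0.015488 + 0.063096) = 1/1.0786 = 0.9271; α₂ = α₁·K2/[H⁺] = 0.05850
α₁ + 2α₂ = 1.0441
DIC = CA / (α₁ + 2α₂) = 2.53 / 1.0441 = 2.42 mmol/kg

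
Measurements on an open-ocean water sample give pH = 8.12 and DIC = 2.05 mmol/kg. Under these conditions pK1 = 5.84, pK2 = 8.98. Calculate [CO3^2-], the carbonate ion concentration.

α₂ = 1 / (1 + [H⁺]/K2 + [H⁺]²/(K1K2)) = 1 / (1 + 10^+0.86 + 10^-1.42)
   = 1 / (1 + 7.2444 + 0.038019) = 1/8.2824 = 0.1207
[CO3²⁻] = α₂ × DIC = 0.1207 × 2.05 = 0.248 mmol/kg

[CO3²⁻] = 0.248 mmol/kg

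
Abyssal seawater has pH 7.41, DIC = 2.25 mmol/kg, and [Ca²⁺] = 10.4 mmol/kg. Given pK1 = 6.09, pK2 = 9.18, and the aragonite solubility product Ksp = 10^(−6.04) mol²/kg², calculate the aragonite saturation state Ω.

Ω = 0.409

α₂ = 1 / (1 + [H⁺]/K2 + [H⁺]²/(K1K2)) = 1 / (1 + 10^+1.77 + 10^+0.45)
   = 1 / (1 + 58.884 + 2.8184) = 1/62.703 = 0.01595
[CO3²⁻] = α₂ × DIC = 0.01595 × 2.25 = 0.03588 mmol/kg
Ksp = 10^(−6.04) = 9.120×10^-7
Ω = [Ca²⁺][CO3²⁻]/Ksp = (10.4×10^-3)(3.588×10^-5) / 9.120×10^-7 = 0.409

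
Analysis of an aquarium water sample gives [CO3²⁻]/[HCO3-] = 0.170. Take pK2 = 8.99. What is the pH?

From K2 = [H⁺][CO3²⁻]/[HCO3-]:  pH = pK2 + log₁₀([CO3²⁻]/[HCO3-])
log₁₀(0.170) = -0.770
pH = 8.99 + (-0.770) = 8.22

pH = 8.22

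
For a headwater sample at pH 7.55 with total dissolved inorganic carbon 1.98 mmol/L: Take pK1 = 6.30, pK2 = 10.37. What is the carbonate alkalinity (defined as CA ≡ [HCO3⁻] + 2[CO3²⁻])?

CA = 1.88 mmol/L

CA = [HCO3⁻] + 2[CO3²⁻] = (α₁ + 2α₂)·DIC
At pH 7.55: [H⁺]/K1 = 10^-1.25 = 0.056234, K2/[H⁺] = 10^-2.82 = 0.0015136
α₁ = 1/(1 + 0.056234 + 0.0015136) = 1/1.0577 = 0.9454; α₂ = α₁·K2/[H⁺] = 0.001431
α₁ + 2α₂ = 0.9483
CA = 0.9483 × 1.98 = 1.88 mmol/L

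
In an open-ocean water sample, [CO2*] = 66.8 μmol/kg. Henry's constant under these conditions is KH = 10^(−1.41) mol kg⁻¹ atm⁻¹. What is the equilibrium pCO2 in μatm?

pCO2 = 1720 μatm

KH = 10^(−1.41) = 3.890×10^-2 mol kg⁻¹ atm⁻¹
pCO2 = [CO2*]/KH = 66.8×10^-6 / 3.890×10^-2 = 1.72×10^-3 atm = 1720 μatm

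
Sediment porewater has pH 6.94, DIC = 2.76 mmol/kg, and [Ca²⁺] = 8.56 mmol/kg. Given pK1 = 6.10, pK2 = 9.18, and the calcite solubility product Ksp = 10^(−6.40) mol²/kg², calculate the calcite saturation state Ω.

Ω = 0.297

α₂ = 1 / (1 + [H⁺]/K2 + [H⁺]²/(K1K2)) = 1 / (1 + 10^+2.24 + 10^+1.40)
   = 1 / (1 + 173.78 + 25.119) = 1/199.90 = 0.005003
[CO3²⁻] = α₂ × DIC = 0.005003 × 2.76 = 0.01381 mmol/kg = 13.81 μmol/kg
Ksp = 10^(−6.40) = 3.981×10^-7
Ω = [Ca²⁺][CO3²⁻]/Ksp = (8.56×10^-3)(1.381×10^-5) / 3.981×10^-7 = 0.297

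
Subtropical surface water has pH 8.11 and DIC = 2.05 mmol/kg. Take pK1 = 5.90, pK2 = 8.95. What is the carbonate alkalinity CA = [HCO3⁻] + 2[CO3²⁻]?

CA = 2.30 mmol/kg

CA = [HCO3⁻] + 2[CO3²⁻] = (α₁ + 2α₂)·DIC
At pH 8.11: [H⁺]/K1 = 10^-2.21 = 0.0061660, K2/[H⁺] = 10^-0.84 = 0.14454
α₁ = 1/(1 + 0.0061660 + 0.14454) = 1/1.1507 = 0.8690; α₂ = α₁·K2/[H⁺] = 0.1256
α₁ + 2α₂ = 1.1203
CA = 1.1203 × 2.05 = 2.30 mmol/kg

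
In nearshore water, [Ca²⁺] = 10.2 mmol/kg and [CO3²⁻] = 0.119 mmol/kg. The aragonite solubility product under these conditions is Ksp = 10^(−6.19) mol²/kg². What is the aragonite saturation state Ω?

Ω = 1.88

Ksp = 10^(−6.19) = 6.457×10^-7
Ω = [Ca²⁺][CO3²⁻]/Ksp = (10.2×10^-3)(0.119×10^-3) / 6.457×10^-7 = 1.88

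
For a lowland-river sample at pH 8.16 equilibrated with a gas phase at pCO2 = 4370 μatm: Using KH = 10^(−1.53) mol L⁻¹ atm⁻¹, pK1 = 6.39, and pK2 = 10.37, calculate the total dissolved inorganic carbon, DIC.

DIC = 7.77 mmol/L

[CO2*] = KH · pCO2 = 10^(−1.53) × 4370×10^-6 = 1.290×10^-4 mol/L
α₀ = 1/(1 + K1/[H⁺] + K1K2/[H⁺]²) = 1/(1 + 10^+1.77 + 10^-0.44) = 0.01660
DIC = [CO2*]/α₀ = 1.290×10^-4 / 0.01660 = 7.77 mmol/L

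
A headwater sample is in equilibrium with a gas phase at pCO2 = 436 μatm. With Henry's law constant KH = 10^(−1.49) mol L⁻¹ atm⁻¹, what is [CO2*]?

KH = 10^(−1.49) = 3.236×10^-2 mol L⁻¹ atm⁻¹
[CO2*] = KH · pCO2 = 3.236×10^-2 × 436×10^-6 atm = 1.41×10^-5 mol/L

[CO2*] = 14.1 μmol/L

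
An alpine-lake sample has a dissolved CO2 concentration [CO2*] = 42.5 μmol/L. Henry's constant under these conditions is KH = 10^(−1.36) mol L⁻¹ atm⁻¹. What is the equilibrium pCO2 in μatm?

KH = 10^(−1.36) = 4.365×10^-2 mol L⁻¹ atm⁻¹
pCO2 = [CO2*]/KH = 42.5×10^-6 / 4.365×10^-2 = 9.74×10^-4 atm = 974 μatm

pCO2 = 974 μatm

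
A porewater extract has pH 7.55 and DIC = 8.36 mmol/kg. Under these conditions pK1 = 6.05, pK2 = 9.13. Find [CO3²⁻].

[CO3²⁻] = 0.208 mmol/kg

α₂ = 1 / (1 + [H⁺]/K2 + [H⁺]²/(K1K2)) = 1 / (1 + 10^+1.58 + 10^+0.08)
   = 1 / (1 + 38.019 + 1.2023) = 1/40.221 = 0.02486
[CO3²⁻] = α₂ × DIC = 0.02486 × 8.36 = 0.208 mmol/kg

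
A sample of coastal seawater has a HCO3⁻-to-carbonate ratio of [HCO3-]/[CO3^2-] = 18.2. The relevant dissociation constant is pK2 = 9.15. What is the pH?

From K2 = [H⁺][CO3^2-]/[HCO3-]:  pH = pK2 − log₁₀([HCO3-]/[CO3^2-])
log₁₀(18.2) = +1.260
pH = 9.15 − (+1.260) = 7.89

pH = 7.89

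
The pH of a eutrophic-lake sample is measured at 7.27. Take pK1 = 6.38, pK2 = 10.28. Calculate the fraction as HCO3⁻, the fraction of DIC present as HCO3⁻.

α₁ = 1 / (1 + [H⁺]/K1 + K2/[H⁺]) = 1 / (1 + 10^-0.89 + 10^-3.01)
   = 1 / (1 + 0.12882 + 0.00097724) = 1/1.1298 = 0.8851

α₁ = 0.885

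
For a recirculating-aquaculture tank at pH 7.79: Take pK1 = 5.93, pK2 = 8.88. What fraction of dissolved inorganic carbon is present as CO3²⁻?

α₂ = 1 / (1 + [H⁺]/K2 + [H⁺]²/(K1K2)) = 1 / (1 + 10^+1.09 + 10^-0.77)
   = 1 / (1 + 12.303 + 0.16982) = 1/13.473 = 0.07423

α₂ = 0.0742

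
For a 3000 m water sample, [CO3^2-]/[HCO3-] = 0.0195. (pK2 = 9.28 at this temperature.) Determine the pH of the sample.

From K2 = [H⁺][CO3^2-]/[HCO3-]:  pH = pK2 + log₁₀([CO3^2-]/[HCO3-])
log₁₀(0.0195) = -1.710
pH = 9.28 + (-1.710) = 7.57

pH = 7.57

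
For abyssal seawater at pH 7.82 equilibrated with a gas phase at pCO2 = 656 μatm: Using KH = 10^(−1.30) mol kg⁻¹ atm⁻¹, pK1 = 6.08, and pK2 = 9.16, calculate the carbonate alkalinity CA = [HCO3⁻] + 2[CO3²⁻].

CA = 1.97 mmol/kg

[CO2*] = KH · pCO2 = 10^(−1.30) × 656×10^-6 = 3.288×10^-5 mol/kg
α₀ = 1/(1 + K1/[H⁺] + K1K2/[H⁺]²) = 1/(1 + 10^+1.74 + 10^+0.40) = 0.01710
DIC = [CO2*]/α₀ = 3.288×10^-5 / 0.01710 = 1.922 mmol/kg
CA = (α₁ + 2α₂)·DIC = (0.9399 + 2×0.04296) × 1.922 = 1.97 mmol/kg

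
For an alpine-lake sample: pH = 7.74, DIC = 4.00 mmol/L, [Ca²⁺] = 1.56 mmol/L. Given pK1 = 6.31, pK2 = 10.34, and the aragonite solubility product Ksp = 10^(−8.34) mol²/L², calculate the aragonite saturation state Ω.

Ω = 3.30

α₂ = 1 / (1 + [H⁺]/K2 + [H⁺]²/(K1K2)) = 1 / (1 + 10^+2.60 + 10^+1.17)
   = 1 / (1 + 398.11 + 14.791) = 1/413.90 = 0.002416
[CO3²⁻] = α₂ × DIC = 0.002416 × 4.00 = 0.009664 mmol/L = 9.664 μmol/L
Ksp = 10^(−8.34) = 4.571×10^-9
Ω = [Ca²⁺][CO3²⁻]/Ksp = (1.56×10^-3)(9.664×10^-6) / 4.571×10^-9 = 3.30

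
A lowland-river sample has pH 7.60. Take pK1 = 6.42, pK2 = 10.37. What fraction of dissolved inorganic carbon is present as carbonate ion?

α₂ = 1 / (1 + [H⁺]/K2 + [H⁺]²/(K1K2)) = 1 / (1 + 10^+2.77 + 10^+1.59)
   = 1 / (1 + 588.84 + 38.905) = 1/628.75 = 0.001590

α₂ = 0.00159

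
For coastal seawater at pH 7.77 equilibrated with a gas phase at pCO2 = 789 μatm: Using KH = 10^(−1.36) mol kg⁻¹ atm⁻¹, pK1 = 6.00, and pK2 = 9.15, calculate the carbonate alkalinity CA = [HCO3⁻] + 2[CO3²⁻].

[CO2*] = KH · pCO2 = 10^(−1.36) × 789×10^-6 = 3.444×10^-5 mol/kg
α₀ = 1/(1 + K1/[H⁺] + K1K2/[H⁺]²) = 1/(1 + 10^+1.77 + 10^+0.39) = 0.01604
DIC = [CO2*]/α₀ = 3.444×10^-5 / 0.01604 = 2.147 mmol/kg
CA = (α₁ + 2α₂)·DIC = (0.9446 + 2×0.03938) × 2.147 = 2.20 mmol/kg

CA = 2.20 mmol/kg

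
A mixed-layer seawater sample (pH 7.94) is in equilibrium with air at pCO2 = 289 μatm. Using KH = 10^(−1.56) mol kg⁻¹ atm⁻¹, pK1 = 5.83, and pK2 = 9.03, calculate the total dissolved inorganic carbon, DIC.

DIC = 1.12 mmol/kg

[CO2*] = KH · pCO2 = 10^(−1.56) × 289×10^-6 = 7.960×10^-6 mol/kg
α₀ = 1/(1 + K1/[H⁺] + K1K2/[H⁺]²) = 1/(1 + 10^+2.11 + 10^+1.02) = 0.007128
DIC = [CO2*]/α₀ = 7.960×10^-6 / 0.007128 = 1.12 mmol/kg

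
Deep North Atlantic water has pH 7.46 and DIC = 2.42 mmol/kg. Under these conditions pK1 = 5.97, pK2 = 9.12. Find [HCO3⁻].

α₁ = 1 / (1 + [H⁺]/K1 + K2/[H⁺]) = 1 / (1 + 10^-1.49 + 10^-1.66)
   = 1 / (1 + 0.032359 + 0.021878) = 1/1.0542 = 0.9486
[HCO3⁻] = α₁ × DIC = 0.9486 × 2.42 = 2.30 mmol/kg

[HCO3⁻] = 2.30 mmol/kg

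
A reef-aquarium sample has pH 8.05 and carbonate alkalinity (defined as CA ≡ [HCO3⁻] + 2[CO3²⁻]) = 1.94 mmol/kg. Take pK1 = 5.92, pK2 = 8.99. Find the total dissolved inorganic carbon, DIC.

DIC = 1.77 mmol/kg

CA = [HCO3⁻] + 2[CO3²⁻] = (α₁ + 2α₂)·DIC
At pH 8.05: [H⁺]/K1 = 10^-2.13 = 0.0074131, K2/[H⁺] = 10^-0.94 = 0.11482
α₁ = 1/(1 + 0.0074131 + 0.11482) = 1/1.1222 = 0.8911; α₂ = α₁·K2/[H⁺] = 0.1023
α₁ + 2α₂ = 1.0957
DIC = CA / (α₁ + 2α₂) = 1.94 / 1.0957 = 1.77 mmol/kg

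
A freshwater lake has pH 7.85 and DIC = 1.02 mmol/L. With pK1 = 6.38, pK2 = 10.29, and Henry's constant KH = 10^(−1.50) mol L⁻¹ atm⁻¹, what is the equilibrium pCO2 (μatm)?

α₀ = 1 / (1 + K1/[H⁺] + K1K2/[H⁺]²) = 1 / (1 + 10^+1.47 + 10^-0.97)
   = 1 / (1 + 29.512 + 0.10715) = 1/30.619 = 0.03266
[CO2*] = α₀ × DIC = 0.03266 × 1.02 = 0.03331 mmol/L
pCO2 = [CO2*]/KH = 3.331×10^-5 / 3.162×10^-2 = 1050 μatm

pCO2 = 1050 μatm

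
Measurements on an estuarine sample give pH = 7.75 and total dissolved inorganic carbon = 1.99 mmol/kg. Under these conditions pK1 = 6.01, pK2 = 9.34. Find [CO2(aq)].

[CO2*] = 0.0347 mmol/kg

α₀ = 1 / (1 + K1/[H⁺] + K1K2/[H⁺]²) = 1 / (1 + 10^+1.74 + 10^+0.15)
   = 1 / (1 + 54.954 + 1.4125) = 1/57.367 = 0.01743
[CO2*] = α₀ × DIC = 0.01743 × 1.99 = 0.0347 mmol/kg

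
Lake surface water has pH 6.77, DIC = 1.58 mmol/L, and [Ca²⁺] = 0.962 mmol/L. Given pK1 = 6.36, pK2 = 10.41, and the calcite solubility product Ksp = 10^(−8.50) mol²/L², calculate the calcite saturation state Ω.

Ω = 0.0793

α₂ = 1 / (1 + [H⁺]/K2 + [H⁺]²/(K1K2)) = 1 / (1 + 10^+3.64 + 10^+3.23)
   = 1 / (1 + 4365.2 + 1698.2) = 1/6064.4 = 0.0001649
[CO3²⁻] = α₂ × DIC = 0.0001649 × 1.58 = 0.0002605 mmol/L = 0.2605 μmol/L
Ksp = 10^(−8.50) = 3.162×10^-9
Ω = [Ca²⁺][CO3²⁻]/Ksp = (0.962×10^-3)(2.605×10^-7) / 3.162×10^-9 = 0.0793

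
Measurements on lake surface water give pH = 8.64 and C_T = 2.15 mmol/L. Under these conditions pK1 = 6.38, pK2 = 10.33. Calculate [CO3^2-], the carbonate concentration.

α₂ = 1 / (1 + [H⁺]/K2 + [H⁺]²/(K1K2)) = 1 / (1 + 10^+1.69 + 10^-0.57)
   = 1 / (1 + 48.978 + 0.26915) = 1/50.247 = 0.01990
[CO3²⁻] = α₂ × DIC = 0.01990 × 2.15 = 0.0428 mmol/L

[CO3²⁻] = 0.0428 mmol/L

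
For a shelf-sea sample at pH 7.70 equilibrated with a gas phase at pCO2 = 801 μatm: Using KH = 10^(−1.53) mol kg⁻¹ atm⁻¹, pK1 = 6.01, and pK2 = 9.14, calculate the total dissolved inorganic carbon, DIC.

[CO2*] = KH · pCO2 = 10^(−1.53) × 801×10^-6 = 2.364×10^-5 mol/kg
α₀ = 1/(1 + K1/[H⁺] + K1K2/[H⁺]²) = 1/(1 + 10^+1.69 + 10^+0.25) = 0.01932
DIC = [CO2*]/α₀ = 2.364×10^-5 / 0.01932 = 1.22 mmol/kg

DIC = 1.22 mmol/kg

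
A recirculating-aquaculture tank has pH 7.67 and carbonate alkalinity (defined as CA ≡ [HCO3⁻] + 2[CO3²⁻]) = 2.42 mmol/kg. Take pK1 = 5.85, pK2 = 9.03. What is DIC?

CA = [HCO3⁻] + 2[CO3²⁻] = (α₁ + 2α₂)·DIC
At pH 7.67: [H⁺]/K1 = 10^-1.82 = 0.015136, K2/[H⁺] = 10^-1.36 = 0.043652
α₁ = 1/(1 + 0.015136 + 0.043652) = 1/1.0588 = 0.9445; α₂ = α₁·K2/[H⁺] = 0.04123
α₁ + 2α₂ = 1.0269
DIC = CA / (α₁ + 2α₂) = 2.42 / 1.0269 = 2.36 mmol/kg

DIC = 2.36 mmol/kg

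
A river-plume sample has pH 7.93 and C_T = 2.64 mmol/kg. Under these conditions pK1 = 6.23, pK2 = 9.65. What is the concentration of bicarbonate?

[HCO3⁻] = 2.54 mmol/kg

α₁ = 1 / (1 + [H⁺]/K1 + K2/[H⁺]) = 1 / (1 + 10^-1.70 + 10^-1.72)
   = 1 / (1 + 0.019953 + 0.019055) = 1/1.0390 = 0.9625
[HCO3⁻] = α₁ × DIC = 0.9625 × 2.64 = 2.54 mmol/kg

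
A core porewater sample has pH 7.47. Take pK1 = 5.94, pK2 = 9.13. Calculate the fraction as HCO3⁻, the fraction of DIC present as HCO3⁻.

α₁ = 0.951

α₁ = 1 / (1 + [H⁺]/K1 + K2/[H⁺]) = 1 / (1 + 10^-1.53 + 10^-1.66)
   = 1 / (1 + 0.029512 + 0.021878) = 1/1.0514 = 0.9511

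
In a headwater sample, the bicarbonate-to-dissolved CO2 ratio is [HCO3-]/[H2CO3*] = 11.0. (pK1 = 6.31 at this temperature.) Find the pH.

pH = 7.35

From K1 = [H⁺][HCO3-]/[H2CO3*]:  pH = pK1 + log₁₀([HCO3-]/[H2CO3*])
log₁₀(11.0) = +1.041
pH = 6.31 + (+1.041) = 7.35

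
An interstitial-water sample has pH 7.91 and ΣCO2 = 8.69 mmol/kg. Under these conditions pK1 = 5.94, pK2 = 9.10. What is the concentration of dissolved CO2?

α₀ = 1 / (1 + K1/[H⁺] + K1K2/[H⁺]²) = 1 / (1 + 10^+1.97 + 10^+0.78)
   = 1 / (1 + 93.325 + 6.0256) = 1/100.35 = 0.009965
[CO2*] = α₀ × DIC = 0.009965 × 8.69 = 0.0866 mmol/kg

[CO2*] = 0.0866 mmol/kg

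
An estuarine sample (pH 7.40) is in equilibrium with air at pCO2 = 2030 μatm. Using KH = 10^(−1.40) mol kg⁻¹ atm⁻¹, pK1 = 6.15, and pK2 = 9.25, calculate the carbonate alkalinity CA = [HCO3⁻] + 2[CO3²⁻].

CA = 1.48 mmol/kg

[CO2*] = KH · pCO2 = 10^(−1.40) × 2030×10^-6 = 8.082×10^-5 mol/kg
α₀ = 1/(1 + K1/[H⁺] + K1K2/[H⁺]²) = 1/(1 + 10^+1.25 + 10^-0.60) = 0.05254
DIC = [CO2*]/α₀ = 8.082×10^-5 / 0.05254 = 1.538 mmol/kg
CA = (α₁ + 2α₂)·DIC = (0.9343 + 2×0.01320) × 1.538 = 1.48 mmol/kg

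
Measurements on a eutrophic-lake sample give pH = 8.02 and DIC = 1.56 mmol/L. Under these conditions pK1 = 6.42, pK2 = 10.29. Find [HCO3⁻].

α₁ = 1 / (1 + [H⁺]/K1 + K2/[H⁺]) = 1 / (1 + 10^-1.60 + 10^-2.27)
   = 1 / (1 + 0.025119 + 0.0053703) = 1/1.0305 = 0.9704
[HCO3⁻] = α₁ × DIC = 0.9704 × 1.56 = 1.51 mmol/L

[HCO3⁻] = 1.51 mmol/L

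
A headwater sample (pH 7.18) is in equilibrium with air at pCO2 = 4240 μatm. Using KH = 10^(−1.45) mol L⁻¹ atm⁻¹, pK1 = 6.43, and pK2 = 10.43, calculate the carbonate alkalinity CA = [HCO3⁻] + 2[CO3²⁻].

[CO2*] = KH · pCO2 = 10^(−1.45) × 4240×10^-6 = 1.504×10^-4 mol/L
α₀ = 1/(1 + K1/[H⁺] + K1K2/[H⁺]²) = 1/(1 + 10^+0.75 + 10^-2.50) = 0.1509
DIC = [CO2*]/α₀ = 1.504×10^-4 / 0.1509 = 0.9969 mmol/L
CA = (α₁ + 2α₂)·DIC = (0.8486 + 2×0.0004772) × 0.9969 = 0.847 mmol/L

CA = 0.847 mmol/L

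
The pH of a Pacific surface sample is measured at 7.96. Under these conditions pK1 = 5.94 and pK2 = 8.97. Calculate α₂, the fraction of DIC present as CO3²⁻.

α₂ = 0.0883

α₂ = 1 / (1 + [H⁺]/K2 + [H⁺]²/(K1K2)) = 1 / (1 + 10^+1.01 + 10^-1.01)
   = 1 / (1 + 10.233 + 0.097724) = 1/11.331 = 0.08826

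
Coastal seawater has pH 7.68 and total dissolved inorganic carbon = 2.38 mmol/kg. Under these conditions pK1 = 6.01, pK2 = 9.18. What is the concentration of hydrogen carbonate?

α₁ = 1 / (1 + [H⁺]/K1 + K2/[H⁺]) = 1 / (1 + 10^-1.67 + 10^-1.50)
   = 1 / (1 + 0.021380 + 0.031623) = 1/1.0530 = 0.9497
[HCO3⁻] = α₁ × DIC = 0.9497 × 2.38 = 2.26 mmol/kg

[HCO3⁻] = 2.26 mmol/kg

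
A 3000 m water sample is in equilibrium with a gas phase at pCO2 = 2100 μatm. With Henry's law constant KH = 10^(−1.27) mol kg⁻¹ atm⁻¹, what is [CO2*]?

[CO2*] = 113 μmol/kg

KH = 10^(−1.27) = 5.370×10^-2 mol kg⁻¹ atm⁻¹
[CO2*] = KH · pCO2 = 5.370×10^-2 × 2100×10^-6 atm = 1.13×10^-4 mol/kg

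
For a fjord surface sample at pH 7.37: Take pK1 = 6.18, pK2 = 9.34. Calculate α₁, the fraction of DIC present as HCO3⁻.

α₁ = 1 / (1 + [H⁺]/K1 + K2/[H⁺]) = 1 / (1 + 10^-1.19 + 10^-1.97)
   = 1 / (1 + 0.064565 + 0.010715) = 1/1.0753 = 0.9300

α₁ = 0.930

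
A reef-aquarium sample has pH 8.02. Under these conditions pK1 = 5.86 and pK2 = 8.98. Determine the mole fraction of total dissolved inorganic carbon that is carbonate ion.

α₂ = 0.0982

α₂ = 1 / (1 + [H⁺]/K2 + [H⁺]²/(K1K2)) = 1 / (1 + 10^+0.96 + 10^-1.20)
   = 1 / (1 + 9.1201 + 0.063096) = 1/10.183 = 0.09820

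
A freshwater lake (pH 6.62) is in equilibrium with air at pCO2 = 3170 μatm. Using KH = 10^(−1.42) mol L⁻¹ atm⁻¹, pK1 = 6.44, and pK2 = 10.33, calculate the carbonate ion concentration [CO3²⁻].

[CO2*] = KH · pCO2 = 10^(−1.42) × 3170×10^-6 = 1.205×10^-4 mol/L
α₀ = 1/(1 + K1/[H⁺] + K1K2/[H⁺]²) = 1/(1 + 10^+0.18 + 10^-3.53) = 0.3978
DIC = [CO2*]/α₀ = 1.205×10^-4 / 0.3978 = 0.3030 mmol/L
[CO3²⁻] = α₂·DIC; α₂ = 0.0001174, so [CO3²⁻] = 0.0001174 × 0.3030 = 3.56×10^-5 mmol/L = 0.0356 μmol/L

[CO3²⁻] = 0.0356 μmol/L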